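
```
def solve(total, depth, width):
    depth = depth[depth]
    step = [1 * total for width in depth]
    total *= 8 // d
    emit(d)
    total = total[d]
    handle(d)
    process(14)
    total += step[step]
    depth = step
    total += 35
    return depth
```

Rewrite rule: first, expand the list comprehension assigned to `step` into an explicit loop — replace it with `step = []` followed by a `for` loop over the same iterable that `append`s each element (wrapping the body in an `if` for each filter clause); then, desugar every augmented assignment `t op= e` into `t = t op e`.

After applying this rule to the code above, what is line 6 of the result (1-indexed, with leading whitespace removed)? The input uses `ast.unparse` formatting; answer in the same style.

total = total * (8 // d)

Transformed code:
def solve(total, depth, width):
    depth = depth[depth]
    step = []
    for width in depth:
        step.append(1 * total)
    total = total * (8 // d)
    emit(d)
    total = total[d]
    handle(d)
    process(14)
    total = total + step[step]
    depth = step
    total = total + 35
    return depth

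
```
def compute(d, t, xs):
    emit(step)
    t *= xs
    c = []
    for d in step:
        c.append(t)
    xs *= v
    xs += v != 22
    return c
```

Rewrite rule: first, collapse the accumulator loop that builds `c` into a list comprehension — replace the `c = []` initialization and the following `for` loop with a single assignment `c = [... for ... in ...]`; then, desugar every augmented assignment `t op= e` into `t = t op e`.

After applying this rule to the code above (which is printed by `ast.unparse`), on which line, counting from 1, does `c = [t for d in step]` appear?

Transformed code:
def compute(d, t, xs):
    emit(step)
    t = t * xs
    c = [t for d in step]
    xs = xs * v
    xs = xs + (v != 22)
    return c

4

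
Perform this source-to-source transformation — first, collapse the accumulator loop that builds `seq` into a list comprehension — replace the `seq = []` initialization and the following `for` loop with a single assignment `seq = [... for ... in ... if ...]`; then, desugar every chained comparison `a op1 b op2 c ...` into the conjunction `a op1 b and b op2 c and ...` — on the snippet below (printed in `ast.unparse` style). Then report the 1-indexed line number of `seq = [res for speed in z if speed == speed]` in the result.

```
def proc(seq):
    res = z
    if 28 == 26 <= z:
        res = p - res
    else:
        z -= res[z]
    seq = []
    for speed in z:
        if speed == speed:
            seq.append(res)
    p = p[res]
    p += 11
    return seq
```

Transformed code:
def proc(seq):
    res = z
    if 28 == 26 and 26 <= z:
        res = p - res
    else:
        z -= res[z]
    seq = [res for speed in z if speed == speed]
    p = p[res]
    p += 11
    return seq

7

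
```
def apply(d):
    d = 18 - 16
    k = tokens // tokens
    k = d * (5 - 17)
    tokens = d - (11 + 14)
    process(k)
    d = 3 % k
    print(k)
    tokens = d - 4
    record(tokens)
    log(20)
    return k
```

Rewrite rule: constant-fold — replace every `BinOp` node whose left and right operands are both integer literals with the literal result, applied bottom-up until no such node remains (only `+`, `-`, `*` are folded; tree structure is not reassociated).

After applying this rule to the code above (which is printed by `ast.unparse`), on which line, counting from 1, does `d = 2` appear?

2

Transformed code:
def apply(d):
    d = 2
    k = tokens // tokens
    k = d * -12
    tokens = d - 25
    process(k)
    d = 3 % k
    print(k)
    tokens = d - 4
    record(tokens)
    log(20)
    return k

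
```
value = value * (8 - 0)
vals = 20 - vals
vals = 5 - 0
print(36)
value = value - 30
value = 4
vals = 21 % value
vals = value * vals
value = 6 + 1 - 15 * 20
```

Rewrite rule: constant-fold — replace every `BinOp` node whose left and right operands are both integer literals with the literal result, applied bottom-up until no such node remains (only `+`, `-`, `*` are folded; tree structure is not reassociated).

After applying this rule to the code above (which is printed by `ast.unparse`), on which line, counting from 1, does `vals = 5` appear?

3

Transformed code:
value = value * 8
vals = 20 - vals
vals = 5
print(36)
value = value - 30
value = 4
vals = 21 % value
vals = value * vals
value = -293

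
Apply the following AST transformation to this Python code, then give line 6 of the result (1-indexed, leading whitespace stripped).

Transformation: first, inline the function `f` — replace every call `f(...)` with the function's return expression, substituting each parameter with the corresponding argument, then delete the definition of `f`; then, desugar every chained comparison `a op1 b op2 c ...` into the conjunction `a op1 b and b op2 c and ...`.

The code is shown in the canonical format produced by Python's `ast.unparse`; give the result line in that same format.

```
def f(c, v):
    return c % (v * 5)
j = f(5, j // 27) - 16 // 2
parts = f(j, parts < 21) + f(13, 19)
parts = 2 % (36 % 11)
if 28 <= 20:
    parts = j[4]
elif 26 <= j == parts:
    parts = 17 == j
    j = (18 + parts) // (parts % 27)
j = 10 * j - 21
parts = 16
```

Transformed code:
j = 5 % (j // 27 * 5) - 16 // 2
parts = j % ((parts < 21) * 5) + 13 % (19 * 5)
parts = 2 % (36 % 11)
if 28 <= 20:
    parts = j[4]
elif 26 <= j and j == parts:
    parts = 17 == j
    j = (18 + parts) // (parts % 27)
j = 10 * j - 21
parts = 16

elif 26 <= j and j == parts:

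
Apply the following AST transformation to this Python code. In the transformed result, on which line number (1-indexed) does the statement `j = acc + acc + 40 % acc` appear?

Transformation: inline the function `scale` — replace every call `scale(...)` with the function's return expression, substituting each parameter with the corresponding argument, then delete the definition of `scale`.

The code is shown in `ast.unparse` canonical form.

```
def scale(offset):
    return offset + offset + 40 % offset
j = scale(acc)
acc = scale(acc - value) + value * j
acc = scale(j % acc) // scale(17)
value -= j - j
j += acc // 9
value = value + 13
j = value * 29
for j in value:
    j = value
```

1

Transformed code:
j = acc + acc + 40 % acc
acc = acc - value + (acc - value) + 40 % (acc - value) + value * j
acc = (j % acc + j % acc + 40 % (j % acc)) // (17 + 17 + 40 % 17)
value -= j - j
j += acc // 9
value = value + 13
j = value * 29
for j in value:
    j = value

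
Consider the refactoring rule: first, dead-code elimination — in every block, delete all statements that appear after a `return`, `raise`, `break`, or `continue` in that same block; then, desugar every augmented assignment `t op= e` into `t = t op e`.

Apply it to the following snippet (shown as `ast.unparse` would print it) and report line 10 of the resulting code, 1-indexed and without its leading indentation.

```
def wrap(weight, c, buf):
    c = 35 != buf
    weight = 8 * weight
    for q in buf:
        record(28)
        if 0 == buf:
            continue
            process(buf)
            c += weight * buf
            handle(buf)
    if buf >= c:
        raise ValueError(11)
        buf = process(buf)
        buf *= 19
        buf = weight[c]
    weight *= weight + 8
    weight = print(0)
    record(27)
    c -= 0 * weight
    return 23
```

weight = weight * (weight + 8)

Transformed code:
def wrap(weight, c, buf):
    c = 35 != buf
    weight = 8 * weight
    for q in buf:
        record(28)
        if 0 == buf:
            continue
    if buf >= c:
        raise ValueError(11)
    weight = weight * (weight + 8)
    weight = print(0)
    record(27)
    c = c - 0 * weight
    return 23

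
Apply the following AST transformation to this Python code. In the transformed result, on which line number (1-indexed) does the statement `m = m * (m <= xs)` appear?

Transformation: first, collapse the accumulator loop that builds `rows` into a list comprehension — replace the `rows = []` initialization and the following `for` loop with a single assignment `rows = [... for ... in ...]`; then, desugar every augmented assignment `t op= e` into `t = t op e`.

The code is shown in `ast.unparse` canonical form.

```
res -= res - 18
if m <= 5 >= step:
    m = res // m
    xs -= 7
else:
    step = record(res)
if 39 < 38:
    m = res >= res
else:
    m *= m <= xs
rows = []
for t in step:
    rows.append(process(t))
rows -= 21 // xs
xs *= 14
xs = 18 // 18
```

10

Transformed code:
res = res - (res - 18)
if m <= 5 >= step:
    m = res // m
    xs = xs - 7
else:
    step = record(res)
if 39 < 38:
    m = res >= res
else:
    m = m * (m <= xs)
rows = [process(t) for t in step]
rows = rows - 21 // xs
xs = xs * 14
xs = 18 // 18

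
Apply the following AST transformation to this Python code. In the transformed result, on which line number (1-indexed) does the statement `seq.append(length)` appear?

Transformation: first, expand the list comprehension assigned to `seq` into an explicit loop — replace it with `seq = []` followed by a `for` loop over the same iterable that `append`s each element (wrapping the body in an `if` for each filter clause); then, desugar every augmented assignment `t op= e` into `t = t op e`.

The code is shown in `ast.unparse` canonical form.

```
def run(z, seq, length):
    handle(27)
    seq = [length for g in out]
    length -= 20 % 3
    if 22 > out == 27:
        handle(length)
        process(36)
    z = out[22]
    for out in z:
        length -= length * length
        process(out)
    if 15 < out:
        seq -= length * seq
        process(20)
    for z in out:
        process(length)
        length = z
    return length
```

5

Transformed code:
def run(z, seq, length):
    handle(27)
    seq = []
    for g in out:
        seq.append(length)
    length = length - 20 % 3
    if 22 > out == 27:
        handle(length)
        process(36)
    z = out[22]
    for out in z:
        length = length - length * length
        process(out)
    if 15 < out:
        seq = seq - length * seq
        process(20)
    for z in out:
        process(length)
        length = z
    return length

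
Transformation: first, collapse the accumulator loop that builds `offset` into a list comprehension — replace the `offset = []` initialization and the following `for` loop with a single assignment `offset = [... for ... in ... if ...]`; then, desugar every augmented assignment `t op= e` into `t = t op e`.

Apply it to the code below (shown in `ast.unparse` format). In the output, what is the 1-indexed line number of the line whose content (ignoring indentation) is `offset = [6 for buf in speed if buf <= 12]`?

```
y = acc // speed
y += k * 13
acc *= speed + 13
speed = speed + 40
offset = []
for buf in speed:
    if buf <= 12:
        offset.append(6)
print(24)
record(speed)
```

Transformed code:
y = acc // speed
y = y + k * 13
acc = acc * (speed + 13)
speed = speed + 40
offset = [6 for buf in speed if buf <= 12]
print(24)
record(speed)

5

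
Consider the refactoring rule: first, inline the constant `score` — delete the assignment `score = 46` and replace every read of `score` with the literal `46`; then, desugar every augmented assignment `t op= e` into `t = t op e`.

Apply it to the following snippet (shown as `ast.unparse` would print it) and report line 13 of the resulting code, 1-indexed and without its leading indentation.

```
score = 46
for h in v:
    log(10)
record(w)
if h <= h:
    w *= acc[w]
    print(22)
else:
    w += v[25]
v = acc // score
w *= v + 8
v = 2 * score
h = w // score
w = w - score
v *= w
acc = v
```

w = w - 46

Transformed code:
for h in v:
    log(10)
record(w)
if h <= h:
    w = w * acc[w]
    print(22)
else:
    w = w + v[25]
v = acc // 46
w = w * (v + 8)
v = 2 * 46
h = w // 46
w = w - 46
v = v * w
acc = v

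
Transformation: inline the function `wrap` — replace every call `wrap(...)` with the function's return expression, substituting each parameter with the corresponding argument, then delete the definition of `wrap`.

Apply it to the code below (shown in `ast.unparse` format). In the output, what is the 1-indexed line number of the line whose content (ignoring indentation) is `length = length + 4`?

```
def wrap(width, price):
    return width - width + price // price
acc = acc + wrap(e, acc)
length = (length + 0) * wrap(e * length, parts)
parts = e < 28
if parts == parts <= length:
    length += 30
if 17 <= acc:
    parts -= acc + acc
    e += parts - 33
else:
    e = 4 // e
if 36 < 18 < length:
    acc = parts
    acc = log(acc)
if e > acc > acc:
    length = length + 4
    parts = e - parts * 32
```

15

Transformed code:
acc = acc + (e - e + acc // acc)
length = (length + 0) * (e * length - e * length + parts // parts)
parts = e < 28
if parts == parts <= length:
    length += 30
if 17 <= acc:
    parts -= acc + acc
    e += parts - 33
else:
    e = 4 // e
if 36 < 18 < length:
    acc = parts
    acc = log(acc)
if e > acc > acc:
    length = length + 4
    parts = e - parts * 32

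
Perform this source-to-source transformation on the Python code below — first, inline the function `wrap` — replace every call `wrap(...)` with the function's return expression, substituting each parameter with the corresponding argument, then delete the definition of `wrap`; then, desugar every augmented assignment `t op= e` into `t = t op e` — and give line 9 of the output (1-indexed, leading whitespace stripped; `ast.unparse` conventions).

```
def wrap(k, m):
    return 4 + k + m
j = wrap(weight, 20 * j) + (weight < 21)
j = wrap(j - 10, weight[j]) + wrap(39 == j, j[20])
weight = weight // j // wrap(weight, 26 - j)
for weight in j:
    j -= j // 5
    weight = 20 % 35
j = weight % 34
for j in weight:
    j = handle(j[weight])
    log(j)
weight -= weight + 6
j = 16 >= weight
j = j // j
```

Transformed code:
j = 4 + weight + 20 * j + (weight < 21)
j = 4 + (j - 10) + weight[j] + (4 + (39 == j) + j[20])
weight = weight // j // (4 + weight + (26 - j))
for weight in j:
    j = j - j // 5
    weight = 20 % 35
j = weight % 34
for j in weight:
    j = handle(j[weight])
    log(j)
weight = weight - (weight + 6)
j = 16 >= weight
j = j // j

j = handle(j[weight])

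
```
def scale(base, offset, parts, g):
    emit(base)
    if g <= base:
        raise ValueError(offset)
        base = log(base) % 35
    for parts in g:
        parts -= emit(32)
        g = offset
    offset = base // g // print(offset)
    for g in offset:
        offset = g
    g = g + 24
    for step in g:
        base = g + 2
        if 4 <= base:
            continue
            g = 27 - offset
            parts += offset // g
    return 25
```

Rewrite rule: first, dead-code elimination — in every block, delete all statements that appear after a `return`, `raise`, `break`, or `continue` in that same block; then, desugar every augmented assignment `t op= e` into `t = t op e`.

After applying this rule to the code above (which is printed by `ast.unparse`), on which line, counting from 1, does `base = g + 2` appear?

13

Transformed code:
def scale(base, offset, parts, g):
    emit(base)
    if g <= base:
        raise ValueError(offset)
    for parts in g:
        parts = parts - emit(32)
        g = offset
    offset = base // g // print(offset)
    for g in offset:
        offset = g
    g = g + 24
    for step in g:
        base = g + 2
        if 4 <= base:
            continue
    return 25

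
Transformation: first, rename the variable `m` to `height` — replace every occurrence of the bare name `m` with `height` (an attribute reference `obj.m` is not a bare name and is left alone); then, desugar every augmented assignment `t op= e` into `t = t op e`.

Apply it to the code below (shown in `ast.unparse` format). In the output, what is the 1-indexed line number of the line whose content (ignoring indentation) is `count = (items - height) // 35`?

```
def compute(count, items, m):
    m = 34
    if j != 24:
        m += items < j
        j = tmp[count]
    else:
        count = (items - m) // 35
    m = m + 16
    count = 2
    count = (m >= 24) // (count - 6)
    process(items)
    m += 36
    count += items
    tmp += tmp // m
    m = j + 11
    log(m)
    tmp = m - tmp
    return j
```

7

Transformed code:
def compute(count, items, height):
    height = 34
    if j != 24:
        height = height + (items < j)
        j = tmp[count]
    else:
        count = (items - height) // 35
    height = height + 16
    count = 2
    count = (height >= 24) // (count - 6)
    process(items)
    height = height + 36
    count = count + items
    tmp = tmp + tmp // height
    height = j + 11
    log(height)
    tmp = height - tmp
    return j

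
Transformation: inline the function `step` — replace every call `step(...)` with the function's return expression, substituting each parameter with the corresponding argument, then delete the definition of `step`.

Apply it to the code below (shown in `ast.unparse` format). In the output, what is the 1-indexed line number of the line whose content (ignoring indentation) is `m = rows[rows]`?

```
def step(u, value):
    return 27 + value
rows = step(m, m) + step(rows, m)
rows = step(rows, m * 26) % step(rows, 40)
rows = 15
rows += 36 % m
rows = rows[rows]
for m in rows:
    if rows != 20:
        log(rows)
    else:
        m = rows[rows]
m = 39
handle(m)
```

Transformed code:
rows = 27 + m + (27 + m)
rows = (27 + m * 26) % (27 + 40)
rows = 15
rows += 36 % m
rows = rows[rows]
for m in rows:
    if rows != 20:
        log(rows)
    else:
        m = rows[rows]
m = 39
handle(m)

10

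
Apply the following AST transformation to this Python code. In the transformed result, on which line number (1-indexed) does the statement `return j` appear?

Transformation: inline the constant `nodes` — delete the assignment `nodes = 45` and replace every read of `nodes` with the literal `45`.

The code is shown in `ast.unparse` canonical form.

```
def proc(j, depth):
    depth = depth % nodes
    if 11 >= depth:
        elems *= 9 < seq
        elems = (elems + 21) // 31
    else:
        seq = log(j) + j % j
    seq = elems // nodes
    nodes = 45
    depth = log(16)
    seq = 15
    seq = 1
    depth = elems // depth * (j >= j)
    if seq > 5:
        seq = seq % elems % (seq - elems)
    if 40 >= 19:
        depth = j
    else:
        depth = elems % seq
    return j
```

19

Transformed code:
def proc(j, depth):
    depth = depth % 45
    if 11 >= depth:
        elems *= 9 < seq
        elems = (elems + 21) // 31
    else:
        seq = log(j) + j % j
    seq = elems // 45
    depth = log(16)
    seq = 15
    seq = 1
    depth = elems // depth * (j >= j)
    if seq > 5:
        seq = seq % elems % (seq - elems)
    if 40 >= 19:
        depth = j
    else:
        depth = elems % seq
    return j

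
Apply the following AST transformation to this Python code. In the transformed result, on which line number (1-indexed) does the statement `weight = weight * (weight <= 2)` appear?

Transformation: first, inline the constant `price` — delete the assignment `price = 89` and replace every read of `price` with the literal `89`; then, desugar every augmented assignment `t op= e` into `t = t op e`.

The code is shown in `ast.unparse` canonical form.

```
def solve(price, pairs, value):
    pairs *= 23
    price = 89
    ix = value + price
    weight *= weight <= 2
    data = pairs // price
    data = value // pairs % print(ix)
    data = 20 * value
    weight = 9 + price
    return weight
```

4

Transformed code:
def solve(price, pairs, value):
    pairs = pairs * 23
    ix = value + 89
    weight = weight * (weight <= 2)
    data = pairs // 89
    data = value // pairs % print(ix)
    data = 20 * value
    weight = 9 + 89
    return weight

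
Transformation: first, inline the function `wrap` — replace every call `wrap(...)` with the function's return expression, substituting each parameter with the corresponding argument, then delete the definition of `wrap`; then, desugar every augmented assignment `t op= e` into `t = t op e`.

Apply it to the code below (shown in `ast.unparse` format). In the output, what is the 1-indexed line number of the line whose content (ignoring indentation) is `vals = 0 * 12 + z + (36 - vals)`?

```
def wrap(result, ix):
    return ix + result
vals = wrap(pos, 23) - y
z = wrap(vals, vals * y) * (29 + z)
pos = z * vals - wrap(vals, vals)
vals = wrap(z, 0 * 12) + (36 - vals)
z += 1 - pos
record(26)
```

Transformed code:
vals = 23 + pos - y
z = (vals * y + vals) * (29 + z)
pos = z * vals - (vals + vals)
vals = 0 * 12 + z + (36 - vals)
z = z + (1 - pos)
record(26)

4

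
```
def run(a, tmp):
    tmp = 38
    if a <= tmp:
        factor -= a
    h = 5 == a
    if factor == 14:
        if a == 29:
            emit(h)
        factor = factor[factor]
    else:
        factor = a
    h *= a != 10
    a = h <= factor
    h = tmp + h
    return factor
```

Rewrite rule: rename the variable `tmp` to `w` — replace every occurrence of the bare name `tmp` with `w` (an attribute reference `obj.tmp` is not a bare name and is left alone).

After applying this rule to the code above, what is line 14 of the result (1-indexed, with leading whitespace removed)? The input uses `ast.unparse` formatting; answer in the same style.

Transformed code:
def run(a, w):
    w = 38
    if a <= w:
        factor -= a
    h = 5 == a
    if factor == 14:
        if a == 29:
            emit(h)
        factor = factor[factor]
    else:
        factor = a
    h *= a != 10
    a = h <= factor
    h = w + h
    return factor

h = w + h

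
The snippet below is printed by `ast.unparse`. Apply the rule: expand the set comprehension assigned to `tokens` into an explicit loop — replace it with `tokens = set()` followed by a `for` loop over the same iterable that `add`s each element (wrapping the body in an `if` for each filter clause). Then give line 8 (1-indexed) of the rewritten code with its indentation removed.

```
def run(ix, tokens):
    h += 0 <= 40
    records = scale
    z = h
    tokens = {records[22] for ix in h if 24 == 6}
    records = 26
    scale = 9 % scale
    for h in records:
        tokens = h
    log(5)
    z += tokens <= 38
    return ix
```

tokens.add(records[22])

Transformed code:
def run(ix, tokens):
    h += 0 <= 40
    records = scale
    z = h
    tokens = set()
    for ix in h:
        if 24 == 6:
            tokens.add(records[22])
    records = 26
    scale = 9 % scale
    for h in records:
        tokens = h
    log(5)
    z += tokens <= 38
    return ix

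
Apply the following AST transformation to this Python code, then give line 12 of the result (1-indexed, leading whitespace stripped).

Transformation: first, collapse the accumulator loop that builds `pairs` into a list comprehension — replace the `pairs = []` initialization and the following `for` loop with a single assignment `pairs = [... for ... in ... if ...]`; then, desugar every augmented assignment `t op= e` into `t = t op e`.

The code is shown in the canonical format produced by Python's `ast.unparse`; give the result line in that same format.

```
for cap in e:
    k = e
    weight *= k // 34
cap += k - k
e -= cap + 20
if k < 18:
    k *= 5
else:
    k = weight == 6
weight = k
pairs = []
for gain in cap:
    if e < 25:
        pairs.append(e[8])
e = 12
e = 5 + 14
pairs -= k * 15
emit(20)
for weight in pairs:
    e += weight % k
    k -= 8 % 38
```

e = 12

Transformed code:
for cap in e:
    k = e
    weight = weight * (k // 34)
cap = cap + (k - k)
e = e - (cap + 20)
if k < 18:
    k = k * 5
else:
    k = weight == 6
weight = k
pairs = [e[8] for gain in cap if e < 25]
e = 12
e = 5 + 14
pairs = pairs - k * 15
emit(20)
for weight in pairs:
    e = e + weight % k
    k = k - 8 % 38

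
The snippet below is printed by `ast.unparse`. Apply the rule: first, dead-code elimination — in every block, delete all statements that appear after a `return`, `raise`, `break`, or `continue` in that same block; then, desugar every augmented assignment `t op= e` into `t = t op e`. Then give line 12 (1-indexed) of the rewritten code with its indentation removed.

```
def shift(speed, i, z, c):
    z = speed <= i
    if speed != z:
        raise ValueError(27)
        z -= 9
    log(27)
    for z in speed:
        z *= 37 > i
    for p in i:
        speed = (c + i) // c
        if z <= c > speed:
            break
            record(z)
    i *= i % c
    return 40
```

i = i * (i % c)

Transformed code:
def shift(speed, i, z, c):
    z = speed <= i
    if speed != z:
        raise ValueError(27)
    log(27)
    for z in speed:
        z = z * (37 > i)
    for p in i:
        speed = (c + i) // c
        if z <= c > speed:
            break
    i = i * (i % c)
    return 40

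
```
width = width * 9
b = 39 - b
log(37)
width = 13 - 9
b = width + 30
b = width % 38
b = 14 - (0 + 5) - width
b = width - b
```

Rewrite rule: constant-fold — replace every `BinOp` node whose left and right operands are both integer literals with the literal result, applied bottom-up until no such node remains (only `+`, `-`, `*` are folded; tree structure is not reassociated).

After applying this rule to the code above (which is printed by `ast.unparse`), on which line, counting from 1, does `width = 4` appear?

4

Transformed code:
width = width * 9
b = 39 - b
log(37)
width = 4
b = width + 30
b = width % 38
b = 9 - width
b = width - b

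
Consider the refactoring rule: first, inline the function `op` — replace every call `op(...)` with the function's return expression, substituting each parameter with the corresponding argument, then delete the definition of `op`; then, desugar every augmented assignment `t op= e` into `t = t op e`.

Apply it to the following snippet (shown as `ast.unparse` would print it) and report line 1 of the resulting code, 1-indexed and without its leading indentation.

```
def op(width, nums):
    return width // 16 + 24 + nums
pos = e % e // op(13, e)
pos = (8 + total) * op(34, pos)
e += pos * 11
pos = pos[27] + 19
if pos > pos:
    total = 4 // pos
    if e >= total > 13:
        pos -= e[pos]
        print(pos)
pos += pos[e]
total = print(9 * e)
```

pos = e % e // (13 // 16 + 24 + e)

Transformed code:
pos = e % e // (13 // 16 + 24 + e)
pos = (8 + total) * (34 // 16 + 24 + pos)
e = e + pos * 11
pos = pos[27] + 19
if pos > pos:
    total = 4 // pos
    if e >= total > 13:
        pos = pos - e[pos]
        print(pos)
pos = pos + pos[e]
total = print(9 * e)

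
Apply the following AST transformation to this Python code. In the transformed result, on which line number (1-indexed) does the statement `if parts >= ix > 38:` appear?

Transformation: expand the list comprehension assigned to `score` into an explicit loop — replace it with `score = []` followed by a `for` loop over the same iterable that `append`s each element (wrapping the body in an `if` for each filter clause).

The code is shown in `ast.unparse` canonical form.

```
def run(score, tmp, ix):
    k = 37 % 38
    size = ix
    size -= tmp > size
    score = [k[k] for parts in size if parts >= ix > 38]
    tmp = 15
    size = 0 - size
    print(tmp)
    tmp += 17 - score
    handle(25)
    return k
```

7

Transformed code:
def run(score, tmp, ix):
    k = 37 % 38
    size = ix
    size -= tmp > size
    score = []
    for parts in size:
        if parts >= ix > 38:
            score.append(k[k])
    tmp = 15
    size = 0 - size
    print(tmp)
    tmp += 17 - score
    handle(25)
    return k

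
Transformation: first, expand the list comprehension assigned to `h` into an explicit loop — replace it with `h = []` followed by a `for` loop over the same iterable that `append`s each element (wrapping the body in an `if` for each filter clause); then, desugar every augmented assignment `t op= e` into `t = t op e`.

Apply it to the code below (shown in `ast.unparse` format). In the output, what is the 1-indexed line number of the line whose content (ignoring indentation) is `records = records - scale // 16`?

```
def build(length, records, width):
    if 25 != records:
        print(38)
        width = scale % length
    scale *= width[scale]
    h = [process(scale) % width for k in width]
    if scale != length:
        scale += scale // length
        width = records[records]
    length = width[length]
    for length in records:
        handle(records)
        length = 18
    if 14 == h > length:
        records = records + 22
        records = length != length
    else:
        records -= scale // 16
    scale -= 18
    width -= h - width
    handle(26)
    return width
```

Transformed code:
def build(length, records, width):
    if 25 != records:
        print(38)
        width = scale % length
    scale = scale * width[scale]
    h = []
    for k in width:
        h.append(process(scale) % width)
    if scale != length:
        scale = scale + scale // length
        width = records[records]
    length = width[length]
    for length in records:
        handle(records)
        length = 18
    if 14 == h > length:
        records = records + 22
        records = length != length
    else:
        records = records - scale // 16
    scale = scale - 18
    width = width - (h - width)
    handle(26)
    return width

20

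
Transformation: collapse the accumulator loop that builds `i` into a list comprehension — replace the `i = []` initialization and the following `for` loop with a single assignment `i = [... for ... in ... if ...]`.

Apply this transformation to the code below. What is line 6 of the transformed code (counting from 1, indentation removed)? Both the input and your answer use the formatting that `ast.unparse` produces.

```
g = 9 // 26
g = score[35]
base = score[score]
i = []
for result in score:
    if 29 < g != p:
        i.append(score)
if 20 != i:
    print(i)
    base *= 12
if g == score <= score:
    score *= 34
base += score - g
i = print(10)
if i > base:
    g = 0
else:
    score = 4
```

Transformed code:
g = 9 // 26
g = score[35]
base = score[score]
i = [score for result in score if 29 < g != p]
if 20 != i:
    print(i)
    base *= 12
if g == score <= score:
    score *= 34
base += score - g
i = print(10)
if i > base:
    g = 0
else:
    score = 4

print(i)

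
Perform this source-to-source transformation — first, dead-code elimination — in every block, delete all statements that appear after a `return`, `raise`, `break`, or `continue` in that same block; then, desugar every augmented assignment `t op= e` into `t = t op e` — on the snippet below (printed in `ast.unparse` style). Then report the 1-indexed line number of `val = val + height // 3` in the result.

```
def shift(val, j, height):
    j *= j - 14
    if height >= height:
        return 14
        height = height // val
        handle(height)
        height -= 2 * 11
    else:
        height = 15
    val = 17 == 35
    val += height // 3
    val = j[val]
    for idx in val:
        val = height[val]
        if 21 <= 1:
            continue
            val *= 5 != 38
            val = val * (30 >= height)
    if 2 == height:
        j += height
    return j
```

Transformed code:
def shift(val, j, height):
    j = j * (j - 14)
    if height >= height:
        return 14
    else:
        height = 15
    val = 17 == 35
    val = val + height // 3
    val = j[val]
    for idx in val:
        val = height[val]
        if 21 <= 1:
            continue
    if 2 == height:
        j = j + height
    return j

8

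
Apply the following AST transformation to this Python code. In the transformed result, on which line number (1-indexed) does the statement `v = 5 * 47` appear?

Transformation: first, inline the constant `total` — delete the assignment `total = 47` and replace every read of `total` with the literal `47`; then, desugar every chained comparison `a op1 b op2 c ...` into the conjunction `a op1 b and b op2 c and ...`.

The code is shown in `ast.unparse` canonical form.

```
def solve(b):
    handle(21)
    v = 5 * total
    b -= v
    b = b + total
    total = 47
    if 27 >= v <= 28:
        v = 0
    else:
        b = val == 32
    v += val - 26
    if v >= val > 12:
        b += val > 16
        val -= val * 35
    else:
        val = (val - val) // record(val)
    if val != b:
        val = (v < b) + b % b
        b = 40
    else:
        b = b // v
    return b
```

3

Transformed code:
def solve(b):
    handle(21)
    v = 5 * 47
    b -= v
    b = b + 47
    if 27 >= v and v <= 28:
        v = 0
    else:
        b = val == 32
    v += val - 26
    if v >= val and val > 12:
        b += val > 16
        val -= val * 35
    else:
        val = (val - val) // record(val)
    if val != b:
        val = (v < b) + b % b
        b = 40
    else:
        b = b // v
    return b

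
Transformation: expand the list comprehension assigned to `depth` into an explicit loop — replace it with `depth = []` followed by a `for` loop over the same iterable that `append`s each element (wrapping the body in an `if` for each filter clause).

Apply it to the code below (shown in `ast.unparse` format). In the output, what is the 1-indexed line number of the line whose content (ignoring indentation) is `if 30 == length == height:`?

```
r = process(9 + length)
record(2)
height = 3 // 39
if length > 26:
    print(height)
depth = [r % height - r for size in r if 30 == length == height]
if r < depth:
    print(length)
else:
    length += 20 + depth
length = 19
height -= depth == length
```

Transformed code:
r = process(9 + length)
record(2)
height = 3 // 39
if length > 26:
    print(height)
depth = []
for size in r:
    if 30 == length == height:
        depth.append(r % height - r)
if r < depth:
    print(length)
else:
    length += 20 + depth
length = 19
height -= depth == length

8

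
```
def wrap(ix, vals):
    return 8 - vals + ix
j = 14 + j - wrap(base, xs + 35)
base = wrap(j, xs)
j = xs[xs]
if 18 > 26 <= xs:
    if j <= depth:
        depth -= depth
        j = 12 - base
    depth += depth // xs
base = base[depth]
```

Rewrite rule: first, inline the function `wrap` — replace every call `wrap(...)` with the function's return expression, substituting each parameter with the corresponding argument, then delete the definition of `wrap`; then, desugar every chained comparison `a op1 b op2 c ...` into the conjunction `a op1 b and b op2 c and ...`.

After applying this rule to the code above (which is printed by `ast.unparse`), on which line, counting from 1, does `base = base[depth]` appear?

Transformed code:
j = 14 + j - (8 - (xs + 35) + base)
base = 8 - xs + j
j = xs[xs]
if 18 > 26 and 26 <= xs:
    if j <= depth:
        depth -= depth
        j = 12 - base
    depth += depth // xs
base = base[depth]

9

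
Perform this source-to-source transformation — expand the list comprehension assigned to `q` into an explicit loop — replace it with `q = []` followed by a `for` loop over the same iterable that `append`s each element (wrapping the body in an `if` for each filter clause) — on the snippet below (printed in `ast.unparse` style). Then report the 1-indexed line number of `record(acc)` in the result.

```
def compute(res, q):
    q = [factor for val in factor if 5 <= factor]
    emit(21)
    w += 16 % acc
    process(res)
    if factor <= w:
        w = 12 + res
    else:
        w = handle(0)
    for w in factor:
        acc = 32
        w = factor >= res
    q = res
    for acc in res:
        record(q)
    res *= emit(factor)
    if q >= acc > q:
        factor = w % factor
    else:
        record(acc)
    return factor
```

Transformed code:
def compute(res, q):
    q = []
    for val in factor:
        if 5 <= factor:
            q.append(factor)
    emit(21)
    w += 16 % acc
    process(res)
    if factor <= w:
        w = 12 + res
    else:
        w = handle(0)
    for w in factor:
        acc = 32
        w = factor >= res
    q = res
    for acc in res:
        record(q)
    res *= emit(factor)
    if q >= acc > q:
        factor = w % factor
    else:
        record(acc)
    return factor

23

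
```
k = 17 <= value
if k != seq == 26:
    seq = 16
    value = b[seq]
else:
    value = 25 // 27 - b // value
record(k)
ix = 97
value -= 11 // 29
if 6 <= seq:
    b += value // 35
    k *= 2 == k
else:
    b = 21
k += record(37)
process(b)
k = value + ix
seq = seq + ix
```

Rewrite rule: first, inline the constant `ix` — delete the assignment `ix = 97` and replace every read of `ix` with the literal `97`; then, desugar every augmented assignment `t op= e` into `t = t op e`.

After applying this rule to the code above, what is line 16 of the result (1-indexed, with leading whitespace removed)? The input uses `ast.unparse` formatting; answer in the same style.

Transformed code:
k = 17 <= value
if k != seq == 26:
    seq = 16
    value = b[seq]
else:
    value = 25 // 27 - b // value
record(k)
value = value - 11 // 29
if 6 <= seq:
    b = b + value // 35
    k = k * (2 == k)
else:
    b = 21
k = k + record(37)
process(b)
k = value + 97
seq = seq + 97

k = value + 97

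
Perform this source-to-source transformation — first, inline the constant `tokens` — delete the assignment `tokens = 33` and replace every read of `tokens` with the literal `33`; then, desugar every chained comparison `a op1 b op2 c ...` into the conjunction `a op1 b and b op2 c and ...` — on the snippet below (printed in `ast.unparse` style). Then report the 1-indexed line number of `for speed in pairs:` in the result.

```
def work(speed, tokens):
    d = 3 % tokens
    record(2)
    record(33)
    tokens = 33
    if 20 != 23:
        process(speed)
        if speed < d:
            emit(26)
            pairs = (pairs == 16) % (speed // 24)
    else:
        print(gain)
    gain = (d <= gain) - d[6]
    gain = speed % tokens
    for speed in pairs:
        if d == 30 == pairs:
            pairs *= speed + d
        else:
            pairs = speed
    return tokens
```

14

Transformed code:
def work(speed, tokens):
    d = 3 % 33
    record(2)
    record(33)
    if 20 != 23:
        process(speed)
        if speed < d:
            emit(26)
            pairs = (pairs == 16) % (speed // 24)
    else:
        print(gain)
    gain = (d <= gain) - d[6]
    gain = speed % 33
    for speed in pairs:
        if d == 30 and 30 == pairs:
            pairs *= speed + d
        else:
            pairs = speed
    return 33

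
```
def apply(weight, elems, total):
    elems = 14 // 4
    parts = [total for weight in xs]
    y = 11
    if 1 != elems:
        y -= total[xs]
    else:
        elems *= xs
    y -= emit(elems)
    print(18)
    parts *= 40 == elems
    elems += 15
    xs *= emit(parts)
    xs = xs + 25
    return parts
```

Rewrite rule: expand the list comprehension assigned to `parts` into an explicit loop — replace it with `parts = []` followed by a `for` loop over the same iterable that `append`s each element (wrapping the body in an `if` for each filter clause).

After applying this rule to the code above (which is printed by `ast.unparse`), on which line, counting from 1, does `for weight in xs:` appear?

Transformed code:
def apply(weight, elems, total):
    elems = 14 // 4
    parts = []
    for weight in xs:
        parts.append(total)
    y = 11
    if 1 != elems:
        y -= total[xs]
    else:
        elems *= xs
    y -= emit(elems)
    print(18)
    parts *= 40 == elems
    elems += 15
    xs *= emit(parts)
    xs = xs + 25
    return parts

4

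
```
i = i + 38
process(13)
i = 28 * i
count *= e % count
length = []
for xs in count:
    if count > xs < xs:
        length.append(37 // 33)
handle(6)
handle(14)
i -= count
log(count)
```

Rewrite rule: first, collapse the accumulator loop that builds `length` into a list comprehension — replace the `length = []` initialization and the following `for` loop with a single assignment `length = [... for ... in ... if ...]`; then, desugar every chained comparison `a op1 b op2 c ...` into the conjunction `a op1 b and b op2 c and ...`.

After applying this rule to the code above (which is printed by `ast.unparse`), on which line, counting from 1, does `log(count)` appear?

Transformed code:
i = i + 38
process(13)
i = 28 * i
count *= e % count
length = [37 // 33 for xs in count if count > xs and xs < xs]
handle(6)
handle(14)
i -= count
log(count)

9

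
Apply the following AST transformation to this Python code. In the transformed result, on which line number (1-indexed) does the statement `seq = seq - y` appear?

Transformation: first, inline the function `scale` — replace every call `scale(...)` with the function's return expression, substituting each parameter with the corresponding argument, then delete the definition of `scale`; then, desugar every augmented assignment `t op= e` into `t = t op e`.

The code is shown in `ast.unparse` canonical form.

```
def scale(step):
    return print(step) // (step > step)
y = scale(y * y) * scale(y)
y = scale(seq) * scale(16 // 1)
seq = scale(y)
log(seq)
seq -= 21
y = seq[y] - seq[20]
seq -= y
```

7

Transformed code:
y = print(y * y) // (y * y > y * y) * (print(y) // (y > y))
y = print(seq) // (seq > seq) * (print(16 // 1) // (16 // 1 > 16 // 1))
seq = print(y) // (y > y)
log(seq)
seq = seq - 21
y = seq[y] - seq[20]
seq = seq - y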